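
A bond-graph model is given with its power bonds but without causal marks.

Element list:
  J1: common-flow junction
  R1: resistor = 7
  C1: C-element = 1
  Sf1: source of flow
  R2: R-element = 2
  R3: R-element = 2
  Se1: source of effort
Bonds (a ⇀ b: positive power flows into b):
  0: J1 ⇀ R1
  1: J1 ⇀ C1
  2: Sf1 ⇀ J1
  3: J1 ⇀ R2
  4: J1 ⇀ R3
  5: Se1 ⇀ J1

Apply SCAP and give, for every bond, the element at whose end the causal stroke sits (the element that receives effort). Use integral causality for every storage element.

β0 stroke at J1
β1 stroke at J1
β2 stroke at Sf1
β3 stroke at J1
β4 stroke at J1
β5 stroke at J1

#2 stroke at Sf1  (Sf1 fixes flow; stroke at Sf1)
#5 stroke at J1  (Se1 (Se) sets effort on bond)
#0 stroke at J1  (1-jn J1 has f-setter on 2)
#1 stroke at J1  (common-f at J1 fixed by 2)
#3 stroke at J1  (J1: bond 2 brought flow, rest push out)
#4 stroke at J1  (1-jn J1 has f-setter on 2)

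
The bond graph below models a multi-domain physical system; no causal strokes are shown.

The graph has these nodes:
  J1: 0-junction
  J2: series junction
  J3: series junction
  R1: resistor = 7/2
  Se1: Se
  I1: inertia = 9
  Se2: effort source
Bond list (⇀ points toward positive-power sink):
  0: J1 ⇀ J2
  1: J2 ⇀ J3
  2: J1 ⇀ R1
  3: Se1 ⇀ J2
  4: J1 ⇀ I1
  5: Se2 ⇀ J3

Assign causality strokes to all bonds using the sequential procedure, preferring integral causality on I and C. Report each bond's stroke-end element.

β0 stroke at J1
β1 stroke at J2
β2 stroke at R1
β3 stroke at J2
β4 stroke at I1
β5 stroke at J3

β3 |J2  (Se1: effort source, stroke at far end)
β5 |J3  (Se2 (Se) sets effort on bond)
β1 |J2  (J3 needs exactly one f-in)
β0 |J1  (J2: last free bond brings flow in)
β2 |R1  (J1: bond 0 brought effort, rest push out)
β4 |I1  (J1: bond 0 brought effort, rest push out)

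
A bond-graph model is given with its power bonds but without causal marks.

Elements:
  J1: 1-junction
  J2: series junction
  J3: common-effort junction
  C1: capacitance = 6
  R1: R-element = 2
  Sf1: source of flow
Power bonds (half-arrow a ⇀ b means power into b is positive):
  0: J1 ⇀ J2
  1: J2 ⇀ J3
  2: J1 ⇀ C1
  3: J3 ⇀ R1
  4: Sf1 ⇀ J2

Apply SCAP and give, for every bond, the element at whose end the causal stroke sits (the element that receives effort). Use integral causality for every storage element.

β4 stroke→Sf1  (Sf1: flow source, stroke at near end)
β0 stroke→J2  (1-jn J2 has f-setter on 4)
β1 stroke→J2  (1-jn J2 has f-setter on 4)
β3 stroke→J3  (closing 0-jn rule on J3)
β2 stroke→J1  (1-jn J1 has f-setter on 0)

bond 0 |J2
bond 1 |J2
bond 2 |J1
bond 3 |J3
bond 4 |Sf1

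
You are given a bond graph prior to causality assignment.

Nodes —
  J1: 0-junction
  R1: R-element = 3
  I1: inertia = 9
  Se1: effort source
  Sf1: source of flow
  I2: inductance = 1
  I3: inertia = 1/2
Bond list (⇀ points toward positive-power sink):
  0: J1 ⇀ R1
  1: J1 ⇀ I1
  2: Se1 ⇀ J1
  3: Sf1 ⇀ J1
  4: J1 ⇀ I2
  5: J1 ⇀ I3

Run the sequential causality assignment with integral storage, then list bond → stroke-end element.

#2 |J1  (Se1 (Se) sets effort on bond)
#3 |Sf1  (Sf1 (Sf) sets flow on bond)
#0 |R1  (0-jn J1 has e-setter on 2)
#1 |I1  (common-e at J1 fixed by 2)
#4 |I2  (0-jn J1 has e-setter on 2)
#5 |I3  (J1 effort already set via bond 2)

b0 stroke at R1
b1 stroke at I1
b2 stroke at J1
b3 stroke at Sf1
b4 stroke at I2
b5 stroke at I3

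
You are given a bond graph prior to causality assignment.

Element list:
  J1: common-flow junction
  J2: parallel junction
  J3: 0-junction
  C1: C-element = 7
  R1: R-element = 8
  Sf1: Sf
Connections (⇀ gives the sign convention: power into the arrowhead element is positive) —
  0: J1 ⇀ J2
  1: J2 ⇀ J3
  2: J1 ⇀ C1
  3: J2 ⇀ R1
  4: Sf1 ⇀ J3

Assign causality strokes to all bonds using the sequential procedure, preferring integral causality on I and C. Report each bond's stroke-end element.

b4 |Sf1  (Sf1 fixes flow; stroke at Sf1)
b1 |J3  (only one effort-in slot at J3)
b2 |J1  (C1 outputs effort q/C1)
b0 |J2  (J1: last free bond brings flow in)
b3 |R1  (J2: bond 0 brought effort, rest push out)

b0 →J2
b1 →J3
b2 →J1
b3 →R1
b4 →Sf1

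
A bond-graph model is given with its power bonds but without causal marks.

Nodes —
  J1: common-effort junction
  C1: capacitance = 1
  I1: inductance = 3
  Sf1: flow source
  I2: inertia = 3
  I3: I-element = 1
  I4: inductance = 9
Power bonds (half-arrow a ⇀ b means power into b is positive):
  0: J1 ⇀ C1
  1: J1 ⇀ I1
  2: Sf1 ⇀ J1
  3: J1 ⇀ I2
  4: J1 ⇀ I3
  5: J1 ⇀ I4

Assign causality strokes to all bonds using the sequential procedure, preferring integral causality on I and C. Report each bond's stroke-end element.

#2 →Sf1  (Sf1 fixes flow; stroke at Sf1)
#0 →J1  (C1 outputs effort q/C1)
#1 →I1  (J1: bond 0 brought effort, rest push out)
#3 →I2  (0-jn J1 has e-setter on 0)
#4 →I3  (common-e at J1 fixed by 0)
#5 →I4  (J1: bond 0 brought effort, rest push out)

bond 0 stroke→J1
bond 1 stroke→I1
bond 2 stroke→Sf1
bond 3 stroke→I2
bond 4 stroke→I3
bond 5 stroke→I4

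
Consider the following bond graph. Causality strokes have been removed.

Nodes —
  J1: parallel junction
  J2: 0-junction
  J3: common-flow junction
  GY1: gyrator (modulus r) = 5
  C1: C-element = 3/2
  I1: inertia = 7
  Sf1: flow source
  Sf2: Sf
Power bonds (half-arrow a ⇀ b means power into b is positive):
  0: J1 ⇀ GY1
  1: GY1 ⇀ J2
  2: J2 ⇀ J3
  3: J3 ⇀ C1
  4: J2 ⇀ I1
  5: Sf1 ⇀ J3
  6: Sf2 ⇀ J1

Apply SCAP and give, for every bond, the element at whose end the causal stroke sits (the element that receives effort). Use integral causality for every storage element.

bond 0 →J1
bond 1 →J2
bond 2 →J3
bond 3 →J3
bond 4 →I1
bond 5 →Sf1
bond 6 →Sf2

bond 5 →Sf1  (Sf1: flow source, stroke at near end)
bond 6 →Sf2  (Sf2 fixes flow; stroke at Sf2)
bond 0 →J1  (J1 needs exactly one e-in)
bond 2 →J3  (common-f at J3 fixed by 5)
bond 3 →J3  (common-f at J3 fixed by 5)
bond 1 →J2  (GY GY1: same side as bond 0)
bond 4 →I1  (J2 effort already set via bond 1)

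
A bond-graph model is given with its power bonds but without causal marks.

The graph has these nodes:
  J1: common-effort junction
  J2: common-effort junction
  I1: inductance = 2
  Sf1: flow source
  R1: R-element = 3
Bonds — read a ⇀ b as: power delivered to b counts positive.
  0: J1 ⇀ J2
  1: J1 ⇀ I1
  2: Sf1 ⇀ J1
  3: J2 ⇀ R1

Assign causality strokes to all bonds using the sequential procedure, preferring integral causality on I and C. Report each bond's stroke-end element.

β0 stroke→J1
β1 stroke→I1
β2 stroke→Sf1
β3 stroke→J2

β2 stroke at Sf1  (source Sf1 imposes f)
β1 stroke at I1  (prefer integral on I1)
β0 stroke at J1  (only one effort-in slot at J1)
β3 stroke at J2  (J2 needs exactly one e-in)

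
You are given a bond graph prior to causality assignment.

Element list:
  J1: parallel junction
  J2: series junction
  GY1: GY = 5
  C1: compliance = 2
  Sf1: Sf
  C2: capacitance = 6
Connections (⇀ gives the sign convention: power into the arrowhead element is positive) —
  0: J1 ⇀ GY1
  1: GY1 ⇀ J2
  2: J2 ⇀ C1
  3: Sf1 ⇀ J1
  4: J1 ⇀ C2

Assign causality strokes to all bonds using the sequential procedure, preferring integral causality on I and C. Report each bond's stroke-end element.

bond 0 stroke at GY1
bond 1 stroke at GY1
bond 2 stroke at J2
bond 3 stroke at Sf1
bond 4 stroke at J1

#3 stroke at Sf1  (source Sf1 imposes f)
#2 stroke at J2  (C1 integral (e out))
#1 stroke at GY1  (closing 1-jn rule on J2)
#0 stroke at GY1  (GY1 both-in/both-out from 1)
#4 stroke at J1  (closing 0-jn rule on J1)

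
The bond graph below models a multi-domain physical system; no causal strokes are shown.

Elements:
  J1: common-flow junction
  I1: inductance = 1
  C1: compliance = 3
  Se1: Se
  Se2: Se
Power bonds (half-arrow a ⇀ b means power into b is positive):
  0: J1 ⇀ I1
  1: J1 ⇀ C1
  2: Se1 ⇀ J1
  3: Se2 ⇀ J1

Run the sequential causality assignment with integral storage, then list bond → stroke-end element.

#2 →J1  (Se1: effort source, stroke at far end)
#3 →J1  (Se2 fixes effort; stroke away)
#0 →I1  (I1 outputs flow p/I1)
#1 →J1  (common-f at J1 fixed by 0)

#0 stroke at I1
#1 stroke at J1
#2 stroke at J1
#3 stroke at J1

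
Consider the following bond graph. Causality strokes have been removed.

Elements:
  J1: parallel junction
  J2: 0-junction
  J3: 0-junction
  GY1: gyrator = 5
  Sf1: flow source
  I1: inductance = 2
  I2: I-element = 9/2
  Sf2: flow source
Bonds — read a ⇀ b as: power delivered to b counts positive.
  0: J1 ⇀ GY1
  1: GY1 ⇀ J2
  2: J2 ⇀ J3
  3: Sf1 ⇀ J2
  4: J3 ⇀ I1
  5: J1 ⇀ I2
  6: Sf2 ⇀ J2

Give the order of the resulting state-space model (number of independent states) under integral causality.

β3 |Sf1  (source Sf1 imposes f)
β6 |Sf2  (Sf2 fixes flow; stroke at Sf2)
β4 |I1  (I1 outputs flow p/I1)
β2 |J3  (J3: last free bond brings effort in)
β1 |J2  (J2: last free bond brings effort in)
β0 |J1  (GY1 both-in/both-out from 1)
β5 |I2  (J1: bond 0 brought effort, rest push out)

2  (I1, I2 all integral)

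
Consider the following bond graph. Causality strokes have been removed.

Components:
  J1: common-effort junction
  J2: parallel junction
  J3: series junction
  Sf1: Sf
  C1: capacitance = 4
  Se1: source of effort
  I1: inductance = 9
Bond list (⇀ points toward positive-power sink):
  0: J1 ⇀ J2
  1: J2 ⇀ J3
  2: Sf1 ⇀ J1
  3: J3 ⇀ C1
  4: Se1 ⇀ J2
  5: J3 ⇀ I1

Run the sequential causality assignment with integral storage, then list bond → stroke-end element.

#2 stroke→Sf1  (source Sf1 imposes f)
#4 stroke→J2  (Se1 (Se) sets effort on bond)
#0 stroke→J1  (closing 0-jn rule on J1)
#1 stroke→J3  (common-e at J2 fixed by 4)
#3 stroke→J3  (C1 outputs effort q/C1)
#5 stroke→I1  (J3: last free bond brings flow in)

#0 →J1
#1 →J3
#2 →Sf1
#3 →J3
#4 →J2
#5 →I1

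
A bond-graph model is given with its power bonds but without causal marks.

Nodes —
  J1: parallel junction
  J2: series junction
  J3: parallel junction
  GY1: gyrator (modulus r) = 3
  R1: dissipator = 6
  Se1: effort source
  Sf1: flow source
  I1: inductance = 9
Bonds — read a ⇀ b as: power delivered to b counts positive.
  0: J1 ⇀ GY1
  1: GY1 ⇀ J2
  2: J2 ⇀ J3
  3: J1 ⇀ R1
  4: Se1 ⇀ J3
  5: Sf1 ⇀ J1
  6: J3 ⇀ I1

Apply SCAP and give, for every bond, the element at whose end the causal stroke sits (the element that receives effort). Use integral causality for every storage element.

β4 →J3  (source Se1 imposes e)
β5 →Sf1  (Sf1 (Sf) sets flow on bond)
β2 →J2  (0-jn J3 has e-setter on 4)
β6 →I1  (common-e at J3 fixed by 4)
β1 →GY1  (J2: last free bond brings flow in)
β0 →GY1  (GY1 both-in/both-out from 1)
β3 →J1  (closing 0-jn rule on J1)

#0 stroke at GY1
#1 stroke at GY1
#2 stroke at J2
#3 stroke at J1
#4 stroke at J3
#5 stroke at Sf1
#6 stroke at I1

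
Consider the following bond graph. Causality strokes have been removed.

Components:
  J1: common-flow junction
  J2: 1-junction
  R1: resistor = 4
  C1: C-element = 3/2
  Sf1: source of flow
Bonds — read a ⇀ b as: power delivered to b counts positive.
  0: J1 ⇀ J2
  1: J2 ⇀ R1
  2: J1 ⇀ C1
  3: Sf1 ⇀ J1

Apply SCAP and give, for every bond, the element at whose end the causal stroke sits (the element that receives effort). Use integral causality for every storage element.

bond 3 stroke at Sf1  (Sf1 fixes flow; stroke at Sf1)
bond 0 stroke at J1  (common-f at J1 fixed by 3)
bond 2 stroke at J1  (J1: bond 3 brought flow, rest push out)
bond 1 stroke at J2  (J2 flow already set via bond 0)

β0 →J1
β1 →J2
β2 →J1
β3 →Sf1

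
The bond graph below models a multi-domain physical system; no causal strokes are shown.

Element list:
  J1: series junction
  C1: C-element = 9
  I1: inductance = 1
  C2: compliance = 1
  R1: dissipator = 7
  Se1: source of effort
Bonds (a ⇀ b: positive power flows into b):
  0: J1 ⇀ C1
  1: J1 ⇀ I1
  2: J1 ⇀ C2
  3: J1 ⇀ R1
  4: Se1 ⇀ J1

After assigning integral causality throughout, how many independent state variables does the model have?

b4 →J1  (Se1: effort source, stroke at far end)
b0 →J1  (C1 outputs effort q/C1)
b1 →I1  (I1: I, integral causality)
b2 →J1  (1-jn J1 has f-setter on 1)
b3 →J1  (J1: bond 1 brought flow, rest push out)

3  (C1, C2, I1 all integral)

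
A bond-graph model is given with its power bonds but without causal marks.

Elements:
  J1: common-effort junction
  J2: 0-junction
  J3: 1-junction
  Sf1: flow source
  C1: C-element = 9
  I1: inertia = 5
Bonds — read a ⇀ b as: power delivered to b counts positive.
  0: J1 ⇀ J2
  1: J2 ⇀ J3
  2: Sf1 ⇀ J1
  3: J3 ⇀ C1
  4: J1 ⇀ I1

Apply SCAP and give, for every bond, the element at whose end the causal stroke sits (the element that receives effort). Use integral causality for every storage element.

#0 stroke→J1
#1 stroke→J2
#2 stroke→Sf1
#3 stroke→J3
#4 stroke→I1

bond 2 stroke→Sf1  (Sf1 fixes flow; stroke at Sf1)
bond 3 stroke→J3  (C1: C, integral causality)
bond 1 stroke→J2  (J3: last free bond brings flow in)
bond 0 stroke→J1  (0-jn J2 has e-setter on 1)
bond 4 stroke→I1  (J1 effort already set via bond 0)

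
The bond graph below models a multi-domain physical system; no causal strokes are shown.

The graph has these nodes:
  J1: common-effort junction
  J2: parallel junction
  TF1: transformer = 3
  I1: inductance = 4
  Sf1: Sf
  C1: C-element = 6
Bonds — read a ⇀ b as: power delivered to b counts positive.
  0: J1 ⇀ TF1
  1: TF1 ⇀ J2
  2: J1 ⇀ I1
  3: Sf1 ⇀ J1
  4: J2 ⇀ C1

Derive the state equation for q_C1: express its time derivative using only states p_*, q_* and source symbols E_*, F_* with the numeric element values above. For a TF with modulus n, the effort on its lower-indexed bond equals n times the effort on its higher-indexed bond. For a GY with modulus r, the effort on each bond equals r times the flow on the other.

dq_C1/dt = 3*F_Sf1 - 3*p_I1/4

bond 3 stroke→Sf1  (source Sf1 imposes f)
bond 2 stroke→I1  (I1: I, integral causality)
bond 0 stroke→J1  (only one effort-in slot at J1)
bond 1 stroke→TF1  (TF1 one-in-one-out from 0)
bond 4 stroke→J2  (J2: last free bond brings effort in)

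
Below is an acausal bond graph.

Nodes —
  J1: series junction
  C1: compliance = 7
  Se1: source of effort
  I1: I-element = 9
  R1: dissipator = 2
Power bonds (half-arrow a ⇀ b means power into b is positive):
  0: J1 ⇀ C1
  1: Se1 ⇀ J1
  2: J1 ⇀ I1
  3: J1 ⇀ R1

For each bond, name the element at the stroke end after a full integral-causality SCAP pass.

b0 stroke→J1
b1 stroke→J1
b2 stroke→I1
b3 stroke→J1

β1 →J1  (source Se1 imposes e)
β0 →J1  (prefer integral on C1)
β2 →I1  (I1 outputs flow p/I1)
β3 →J1  (common-f at J1 fixed by 2)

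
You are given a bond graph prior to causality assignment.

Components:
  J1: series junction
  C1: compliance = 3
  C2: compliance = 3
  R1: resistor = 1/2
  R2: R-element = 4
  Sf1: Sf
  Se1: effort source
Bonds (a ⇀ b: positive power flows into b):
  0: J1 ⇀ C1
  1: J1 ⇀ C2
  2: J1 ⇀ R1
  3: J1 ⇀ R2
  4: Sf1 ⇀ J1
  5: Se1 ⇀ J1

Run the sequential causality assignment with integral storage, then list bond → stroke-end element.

β0 stroke→J1
β1 stroke→J1
β2 stroke→J1
β3 stroke→J1
β4 stroke→Sf1
β5 stroke→J1

bond 4 stroke→Sf1  (Sf1: flow source, stroke at near end)
bond 5 stroke→J1  (Se1 (Se) sets effort on bond)
bond 0 stroke→J1  (common-f at J1 fixed by 4)
bond 1 stroke→J1  (common-f at J1 fixed by 4)
bond 2 stroke→J1  (J1 flow already set via bond 4)
bond 3 stroke→J1  (1-jn J1 has f-setter on 4)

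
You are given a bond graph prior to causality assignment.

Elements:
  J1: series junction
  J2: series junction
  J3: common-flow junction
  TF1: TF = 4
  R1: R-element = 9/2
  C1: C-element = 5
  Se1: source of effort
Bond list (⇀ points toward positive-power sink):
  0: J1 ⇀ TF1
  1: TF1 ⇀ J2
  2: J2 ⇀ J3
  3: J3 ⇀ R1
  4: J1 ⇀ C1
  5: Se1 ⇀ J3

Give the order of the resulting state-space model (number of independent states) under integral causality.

1  (C1 all integral)

β5 |J3  (Se1 fixes effort; stroke away)
β4 |J1  (C1: C, integral causality)
β0 |TF1  (J1 needs exactly one f-in)
β1 |J2  (through TF1, causality passes straight; one stroke at TF1)
β2 |J3  (J2: last free bond brings flow in)
β3 |R1  (closing 1-jn rule on J3)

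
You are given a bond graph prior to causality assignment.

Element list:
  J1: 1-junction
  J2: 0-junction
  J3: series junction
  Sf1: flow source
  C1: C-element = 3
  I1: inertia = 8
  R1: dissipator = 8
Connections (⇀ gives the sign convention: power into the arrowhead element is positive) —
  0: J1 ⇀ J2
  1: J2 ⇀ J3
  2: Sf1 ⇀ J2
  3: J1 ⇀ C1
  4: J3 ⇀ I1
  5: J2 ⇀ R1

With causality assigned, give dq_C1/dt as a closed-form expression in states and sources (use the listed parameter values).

#2 stroke→Sf1  (Sf1 fixes flow; stroke at Sf1)
#3 stroke→J1  (C1 integral (e out))
#0 stroke→J2  (only one flow-in slot at J1)
#1 stroke→J3  (0-jn J2 has e-setter on 0)
#5 stroke→R1  (0-jn J2 has e-setter on 0)
#4 stroke→I1  (closing 1-jn rule on J3)

dq_C1/dt = -F_Sf1 + p_I1/8 - q_C1/24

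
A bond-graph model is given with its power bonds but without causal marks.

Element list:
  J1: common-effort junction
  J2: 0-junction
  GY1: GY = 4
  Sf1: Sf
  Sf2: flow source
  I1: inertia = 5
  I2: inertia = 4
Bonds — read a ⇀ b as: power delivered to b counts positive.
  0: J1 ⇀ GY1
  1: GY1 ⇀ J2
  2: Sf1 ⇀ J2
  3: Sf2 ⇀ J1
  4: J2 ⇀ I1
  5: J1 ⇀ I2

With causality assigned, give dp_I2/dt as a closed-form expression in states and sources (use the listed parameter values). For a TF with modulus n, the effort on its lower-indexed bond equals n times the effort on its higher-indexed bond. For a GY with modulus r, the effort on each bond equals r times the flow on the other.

#2 |Sf1  (source Sf1 imposes f)
#3 |Sf2  (source Sf2 imposes f)
#4 |I1  (I1: I, integral causality)
#1 |J2  (closing 0-jn rule on J2)
#0 |J1  (through GY1, causality inverts; strokes same side of GY1)
#5 |I2  (common-e at J1 fixed by 0)

dp_I2/dt = -4*F_Sf1 + 4*p_I1/5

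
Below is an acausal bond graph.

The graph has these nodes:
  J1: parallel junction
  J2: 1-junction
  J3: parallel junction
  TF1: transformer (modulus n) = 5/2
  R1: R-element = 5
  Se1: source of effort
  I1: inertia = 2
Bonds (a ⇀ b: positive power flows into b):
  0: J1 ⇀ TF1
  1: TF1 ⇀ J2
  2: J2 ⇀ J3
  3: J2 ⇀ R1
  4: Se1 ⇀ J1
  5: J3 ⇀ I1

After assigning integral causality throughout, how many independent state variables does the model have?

1  (I1 all integral)

#4 →J1  (Se1 fixes effort; stroke away)
#0 →TF1  (0-jn J1 has e-setter on 4)
#1 →J2  (through TF1, causality passes straight; one stroke at TF1)
#5 →I1  (I1 outputs flow p/I1)
#2 →J3  (J3 needs exactly one e-in)
#3 →J2  (J2 flow already set via bond 2)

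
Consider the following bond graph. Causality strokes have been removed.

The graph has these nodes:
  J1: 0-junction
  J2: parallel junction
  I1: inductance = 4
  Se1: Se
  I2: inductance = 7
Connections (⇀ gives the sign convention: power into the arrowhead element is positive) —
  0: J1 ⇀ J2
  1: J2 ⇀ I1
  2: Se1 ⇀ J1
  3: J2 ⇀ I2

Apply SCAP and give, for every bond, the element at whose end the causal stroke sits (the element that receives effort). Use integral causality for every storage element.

β0 stroke at J2
β1 stroke at I1
β2 stroke at J1
β3 stroke at I2

bond 2 stroke at J1  (Se1: effort source, stroke at far end)
bond 0 stroke at J2  (0-jn J1 has e-setter on 2)
bond 1 stroke at I1  (0-jn J2 has e-setter on 0)
bond 3 stroke at I2  (common-e at J2 fixed by 0)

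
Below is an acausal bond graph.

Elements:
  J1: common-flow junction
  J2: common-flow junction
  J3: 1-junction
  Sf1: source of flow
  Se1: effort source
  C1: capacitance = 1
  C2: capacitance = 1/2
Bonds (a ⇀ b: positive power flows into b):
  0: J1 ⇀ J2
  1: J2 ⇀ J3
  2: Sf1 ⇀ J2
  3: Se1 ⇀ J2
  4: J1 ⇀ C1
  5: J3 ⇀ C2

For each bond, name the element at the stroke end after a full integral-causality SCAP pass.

bond 0 stroke→J2
bond 1 stroke→J2
bond 2 stroke→Sf1
bond 3 stroke→J2
bond 4 stroke→J1
bond 5 stroke→J3

b2 →Sf1  (source Sf1 imposes f)
b3 →J2  (Se1: effort source, stroke at far end)
b0 →J2  (J2: bond 2 brought flow, rest push out)
b1 →J2  (J2: bond 2 brought flow, rest push out)
b5 →J3  (J3: bond 1 brought flow, rest push out)
b4 →J1  (J1: bond 0 brought flow, rest push out)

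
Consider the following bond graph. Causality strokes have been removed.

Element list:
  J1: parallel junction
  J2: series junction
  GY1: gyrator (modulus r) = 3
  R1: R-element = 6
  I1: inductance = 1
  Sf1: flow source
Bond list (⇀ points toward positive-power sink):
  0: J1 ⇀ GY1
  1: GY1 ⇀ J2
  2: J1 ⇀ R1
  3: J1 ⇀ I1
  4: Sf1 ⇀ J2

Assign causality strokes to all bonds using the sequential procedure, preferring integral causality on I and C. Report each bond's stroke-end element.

b4 stroke at Sf1  (Sf1: flow source, stroke at near end)
b1 stroke at J2  (common-f at J2 fixed by 4)
b0 stroke at J1  (GY1 both-in/both-out from 1)
b2 stroke at R1  (0-jn J1 has e-setter on 0)
b3 stroke at I1  (J1 effort already set via bond 0)

β0 |J1
β1 |J2
β2 |R1
β3 |I1
β4 |Sf1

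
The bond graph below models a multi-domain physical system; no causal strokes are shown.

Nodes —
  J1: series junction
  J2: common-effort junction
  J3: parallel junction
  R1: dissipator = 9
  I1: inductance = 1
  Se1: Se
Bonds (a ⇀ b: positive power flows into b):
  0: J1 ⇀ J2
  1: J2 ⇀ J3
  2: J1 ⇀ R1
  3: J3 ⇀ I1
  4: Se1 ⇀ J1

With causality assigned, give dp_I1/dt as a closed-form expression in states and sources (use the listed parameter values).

dp_I1/dt = E_Se1 - 9*p_I1

bond 4 →J1  (Se1 fixes effort; stroke away)
bond 3 →I1  (I1 integral (f out))
bond 1 →J3  (only one effort-in slot at J3)
bond 0 →J2  (J2 needs exactly one e-in)
bond 2 →J1  (1-jn J1 has f-setter on 0)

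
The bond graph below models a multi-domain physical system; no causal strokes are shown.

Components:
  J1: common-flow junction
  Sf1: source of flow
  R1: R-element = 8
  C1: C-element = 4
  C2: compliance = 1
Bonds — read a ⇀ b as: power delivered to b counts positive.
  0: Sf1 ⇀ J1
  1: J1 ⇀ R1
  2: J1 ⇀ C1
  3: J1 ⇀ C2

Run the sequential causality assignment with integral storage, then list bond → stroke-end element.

β0 stroke at Sf1  (Sf1 (Sf) sets flow on bond)
β1 stroke at J1  (1-jn J1 has f-setter on 0)
β2 stroke at J1  (J1 flow already set via bond 0)
β3 stroke at J1  (1-jn J1 has f-setter on 0)

bond 0 stroke at Sf1
bond 1 stroke at J1
bond 2 stroke at J1
bond 3 stroke at J1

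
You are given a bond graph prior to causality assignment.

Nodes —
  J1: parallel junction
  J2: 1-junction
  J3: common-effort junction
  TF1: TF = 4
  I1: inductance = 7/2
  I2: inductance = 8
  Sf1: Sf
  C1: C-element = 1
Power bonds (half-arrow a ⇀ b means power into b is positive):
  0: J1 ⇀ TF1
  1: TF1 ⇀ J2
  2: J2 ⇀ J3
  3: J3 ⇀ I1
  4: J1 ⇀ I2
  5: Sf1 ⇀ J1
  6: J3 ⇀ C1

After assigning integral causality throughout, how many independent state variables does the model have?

3  (C1, I1, I2 all integral)

bond 5 →Sf1  (source Sf1 imposes f)
bond 3 →I1  (I1 outputs flow p/I1)
bond 4 →I2  (I2 outputs flow p/I2)
bond 0 →J1  (closing 0-jn rule on J1)
bond 1 →TF1  (through TF1, causality passes straight; one stroke at TF1)
bond 2 →J2  (J2: bond 1 brought flow, rest push out)
bond 6 →J3  (J3 needs exactly one e-in)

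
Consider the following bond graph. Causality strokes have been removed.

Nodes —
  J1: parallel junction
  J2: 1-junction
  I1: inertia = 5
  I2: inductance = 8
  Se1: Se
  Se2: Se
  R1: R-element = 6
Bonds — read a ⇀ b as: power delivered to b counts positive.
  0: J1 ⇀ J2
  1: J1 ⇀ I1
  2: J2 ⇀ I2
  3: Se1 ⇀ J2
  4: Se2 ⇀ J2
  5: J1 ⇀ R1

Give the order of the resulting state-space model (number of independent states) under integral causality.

2  (I1, I2 all integral)

b3 |J2  (source Se1 imposes e)
b4 |J2  (Se2 (Se) sets effort on bond)
b1 |I1  (I1: I, integral causality)
b2 |I2  (I2 integral (f out))
b0 |J2  (1-jn J2 has f-setter on 2)
b5 |J1  (only one effort-in slot at J1)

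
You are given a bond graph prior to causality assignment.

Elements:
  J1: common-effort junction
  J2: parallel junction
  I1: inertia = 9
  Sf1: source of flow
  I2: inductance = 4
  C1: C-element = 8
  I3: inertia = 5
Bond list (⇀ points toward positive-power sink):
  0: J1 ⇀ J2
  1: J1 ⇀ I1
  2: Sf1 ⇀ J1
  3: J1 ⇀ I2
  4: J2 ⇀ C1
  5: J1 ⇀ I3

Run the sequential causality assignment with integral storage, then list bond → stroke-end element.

bond 0 stroke→J1
bond 1 stroke→I1
bond 2 stroke→Sf1
bond 3 stroke→I2
bond 4 stroke→J2
bond 5 stroke→I3

b2 stroke at Sf1  (Sf1 (Sf) sets flow on bond)
b1 stroke at I1  (I1: I, integral causality)
b3 stroke at I2  (I2: I, integral causality)
b4 stroke at J2  (C1 outputs effort q/C1)
b0 stroke at J1  (J2: bond 4 brought effort, rest push out)
b5 stroke at I3  (J1 effort already set via bond 0)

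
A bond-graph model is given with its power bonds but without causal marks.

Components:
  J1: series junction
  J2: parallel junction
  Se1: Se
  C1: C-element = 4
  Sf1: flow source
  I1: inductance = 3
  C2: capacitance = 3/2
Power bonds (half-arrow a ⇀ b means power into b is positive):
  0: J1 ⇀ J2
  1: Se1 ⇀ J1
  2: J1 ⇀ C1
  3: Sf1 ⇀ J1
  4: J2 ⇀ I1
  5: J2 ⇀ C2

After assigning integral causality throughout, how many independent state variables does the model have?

3  (C1, C2, I1 all integral)

bond 1 |J1  (Se1: effort source, stroke at far end)
bond 3 |Sf1  (source Sf1 imposes f)
bond 0 |J1  (common-f at J1 fixed by 3)
bond 2 |J1  (J1: bond 3 brought flow, rest push out)
bond 4 |I1  (prefer integral on I1)
bond 5 |J2  (J2: last free bond brings effort in)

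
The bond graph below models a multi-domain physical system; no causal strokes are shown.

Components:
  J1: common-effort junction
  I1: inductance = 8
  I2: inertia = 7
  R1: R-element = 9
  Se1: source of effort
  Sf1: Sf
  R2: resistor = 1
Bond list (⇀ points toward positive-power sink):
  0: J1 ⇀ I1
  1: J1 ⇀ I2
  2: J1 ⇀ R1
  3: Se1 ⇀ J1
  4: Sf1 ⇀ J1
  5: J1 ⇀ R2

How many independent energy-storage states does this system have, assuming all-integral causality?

β3 stroke→J1  (source Se1 imposes e)
β4 stroke→Sf1  (source Sf1 imposes f)
β0 stroke→I1  (J1 effort already set via bond 3)
β1 stroke→I2  (J1: bond 3 brought effort, rest push out)
β2 stroke→R1  (J1: bond 3 brought effort, rest push out)
β5 stroke→R2  (common-e at J1 fixed by 3)

2  (I1, I2 all integral)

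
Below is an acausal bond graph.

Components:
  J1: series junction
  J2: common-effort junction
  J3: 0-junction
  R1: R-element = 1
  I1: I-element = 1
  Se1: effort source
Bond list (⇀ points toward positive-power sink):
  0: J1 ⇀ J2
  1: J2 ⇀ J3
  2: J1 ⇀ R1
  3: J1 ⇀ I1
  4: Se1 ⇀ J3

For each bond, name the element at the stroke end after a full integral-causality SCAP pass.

b4 |J3  (Se1 (Se) sets effort on bond)
b1 |J2  (0-jn J3 has e-setter on 4)
b0 |J1  (J2 effort already set via bond 1)
b3 |I1  (I1 outputs flow p/I1)
b2 |J1  (1-jn J1 has f-setter on 3)

bond 0 →J1
bond 1 →J2
bond 2 →J1
bond 3 →I1
bond 4 →J3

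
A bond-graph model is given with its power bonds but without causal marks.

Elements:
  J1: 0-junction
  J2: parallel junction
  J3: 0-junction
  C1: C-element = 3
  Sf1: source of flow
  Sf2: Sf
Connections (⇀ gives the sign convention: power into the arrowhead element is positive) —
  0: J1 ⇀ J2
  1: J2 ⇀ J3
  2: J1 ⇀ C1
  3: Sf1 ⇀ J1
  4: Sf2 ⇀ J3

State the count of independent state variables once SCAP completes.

β3 stroke→Sf1  (Sf1: flow source, stroke at near end)
β4 stroke→Sf2  (Sf2 (Sf) sets flow on bond)
β1 stroke→J3  (J3 needs exactly one e-in)
β0 stroke→J2  (closing 0-jn rule on J2)
β2 stroke→J1  (J1 needs exactly one e-in)

1  (C1 all integral)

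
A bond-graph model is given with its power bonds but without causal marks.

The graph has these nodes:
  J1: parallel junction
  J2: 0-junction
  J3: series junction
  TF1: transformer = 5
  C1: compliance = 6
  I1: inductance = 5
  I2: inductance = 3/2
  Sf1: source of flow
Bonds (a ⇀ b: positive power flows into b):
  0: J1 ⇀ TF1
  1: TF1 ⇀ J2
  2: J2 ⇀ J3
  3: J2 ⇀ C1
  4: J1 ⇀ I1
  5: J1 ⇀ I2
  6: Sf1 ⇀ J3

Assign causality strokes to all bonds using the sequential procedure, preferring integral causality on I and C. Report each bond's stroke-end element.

bond 6 |Sf1  (Sf1 fixes flow; stroke at Sf1)
bond 2 |J3  (J3 flow already set via bond 6)
bond 3 |J2  (C1 outputs effort q/C1)
bond 1 |TF1  (J2: bond 3 brought effort, rest push out)
bond 0 |J1  (through TF1, causality passes straight; one stroke at TF1)
bond 4 |I1  (common-e at J1 fixed by 0)
bond 5 |I2  (common-e at J1 fixed by 0)

#0 |J1
#1 |TF1
#2 |J3
#3 |J2
#4 |I1
#5 |I2
#6 |Sf1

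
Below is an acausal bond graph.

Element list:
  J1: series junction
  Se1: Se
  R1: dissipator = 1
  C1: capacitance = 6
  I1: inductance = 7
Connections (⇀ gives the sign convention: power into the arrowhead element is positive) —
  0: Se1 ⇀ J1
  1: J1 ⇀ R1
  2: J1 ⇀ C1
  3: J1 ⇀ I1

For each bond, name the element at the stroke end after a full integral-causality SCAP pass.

#0 |J1  (Se1 fixes effort; stroke away)
#2 |J1  (C1 integral (e out))
#3 |I1  (I1 outputs flow p/I1)
#1 |J1  (common-f at J1 fixed by 3)

β0 stroke at J1
β1 stroke at J1
β2 stroke at J1
β3 stroke at I1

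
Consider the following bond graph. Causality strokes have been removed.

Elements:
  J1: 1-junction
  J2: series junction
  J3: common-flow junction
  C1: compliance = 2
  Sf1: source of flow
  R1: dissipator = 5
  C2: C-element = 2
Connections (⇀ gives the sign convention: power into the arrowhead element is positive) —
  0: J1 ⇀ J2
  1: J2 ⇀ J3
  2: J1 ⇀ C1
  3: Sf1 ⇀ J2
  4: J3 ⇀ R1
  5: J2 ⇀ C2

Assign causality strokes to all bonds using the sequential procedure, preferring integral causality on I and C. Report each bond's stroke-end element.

β0 |J2
β1 |J2
β2 |J1
β3 |Sf1
β4 |J3
β5 |J2

b3 →Sf1  (Sf1 (Sf) sets flow on bond)
b0 →J2  (J2 flow already set via bond 3)
b1 →J2  (J2: bond 3 brought flow, rest push out)
b5 →J2  (common-f at J2 fixed by 3)
b4 →J3  (common-f at J3 fixed by 1)
b2 →J1  (common-f at J1 fixed by 0)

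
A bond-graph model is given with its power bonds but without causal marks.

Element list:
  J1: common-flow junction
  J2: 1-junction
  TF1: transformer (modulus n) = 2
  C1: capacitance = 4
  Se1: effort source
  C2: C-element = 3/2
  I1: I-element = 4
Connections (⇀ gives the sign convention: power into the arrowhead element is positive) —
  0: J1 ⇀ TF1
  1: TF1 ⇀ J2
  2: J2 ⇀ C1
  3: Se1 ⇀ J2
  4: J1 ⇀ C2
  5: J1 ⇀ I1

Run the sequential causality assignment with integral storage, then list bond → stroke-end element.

bond 3 stroke at J2  (Se1 (Se) sets effort on bond)
bond 2 stroke at J2  (prefer integral on C1)
bond 1 stroke at TF1  (closing 1-jn rule on J2)
bond 0 stroke at J1  (TF TF1: opposite of bond 1)
bond 4 stroke at J1  (C2 outputs effort q/C2)
bond 5 stroke at I1  (J1: last free bond brings flow in)

#0 |J1
#1 |TF1
#2 |J2
#3 |J2
#4 |J1
#5 |I1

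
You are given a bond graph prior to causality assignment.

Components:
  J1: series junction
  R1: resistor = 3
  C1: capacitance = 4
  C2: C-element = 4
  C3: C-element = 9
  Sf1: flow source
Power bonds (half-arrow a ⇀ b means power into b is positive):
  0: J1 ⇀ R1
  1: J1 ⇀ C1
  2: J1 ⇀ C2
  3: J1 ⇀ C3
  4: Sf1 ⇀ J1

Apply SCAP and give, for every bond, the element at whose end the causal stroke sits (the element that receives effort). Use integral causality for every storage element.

bond 0 |J1
bond 1 |J1
bond 2 |J1
bond 3 |J1
bond 4 |Sf1

b4 stroke→Sf1  (Sf1: flow source, stroke at near end)
b0 stroke→J1  (1-jn J1 has f-setter on 4)
b1 stroke→J1  (J1 flow already set via bond 4)
b2 stroke→J1  (1-jn J1 has f-setter on 4)
b3 stroke→J1  (J1: bond 4 brought flow, rest push out)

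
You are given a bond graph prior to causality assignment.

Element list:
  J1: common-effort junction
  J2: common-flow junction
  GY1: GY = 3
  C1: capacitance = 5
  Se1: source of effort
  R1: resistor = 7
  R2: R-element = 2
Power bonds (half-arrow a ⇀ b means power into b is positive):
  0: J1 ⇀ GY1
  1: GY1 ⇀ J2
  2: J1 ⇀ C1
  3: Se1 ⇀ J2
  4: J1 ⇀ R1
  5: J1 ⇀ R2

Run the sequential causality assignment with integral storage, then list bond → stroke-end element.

β0 stroke at GY1
β1 stroke at GY1
β2 stroke at J1
β3 stroke at J2
β4 stroke at R1
β5 stroke at R2

b3 stroke→J2  (Se1 fixes effort; stroke away)
b1 stroke→GY1  (only one flow-in slot at J2)
b0 stroke→GY1  (GY1: gyrator matches bond 1)
b2 stroke→J1  (C1: C, integral causality)
b4 stroke→R1  (J1 effort already set via bond 2)
b5 stroke→R2  (0-jn J1 has e-setter on 2)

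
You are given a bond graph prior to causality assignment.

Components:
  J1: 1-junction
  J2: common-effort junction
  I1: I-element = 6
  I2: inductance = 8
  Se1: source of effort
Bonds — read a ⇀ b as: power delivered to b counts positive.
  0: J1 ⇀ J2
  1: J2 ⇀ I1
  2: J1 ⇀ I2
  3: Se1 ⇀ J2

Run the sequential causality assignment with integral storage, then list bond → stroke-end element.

b3 stroke at J2  (source Se1 imposes e)
b0 stroke at J1  (0-jn J2 has e-setter on 3)
b1 stroke at I1  (0-jn J2 has e-setter on 3)
b2 stroke at I2  (only one flow-in slot at J1)

β0 |J1
β1 |I1
β2 |I2
β3 |J2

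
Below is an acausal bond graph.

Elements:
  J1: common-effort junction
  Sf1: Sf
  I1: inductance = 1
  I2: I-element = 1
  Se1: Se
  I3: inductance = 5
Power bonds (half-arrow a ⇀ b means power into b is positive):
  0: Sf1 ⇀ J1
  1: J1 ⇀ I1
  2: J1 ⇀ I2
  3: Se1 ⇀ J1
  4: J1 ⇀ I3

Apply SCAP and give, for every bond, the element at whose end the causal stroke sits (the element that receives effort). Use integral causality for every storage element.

β0 stroke at Sf1
β1 stroke at I1
β2 stroke at I2
β3 stroke at J1
β4 stroke at I3

β0 stroke at Sf1  (Sf1: flow source, stroke at near end)
β3 stroke at J1  (source Se1 imposes e)
β1 stroke at I1  (0-jn J1 has e-setter on 3)
β2 stroke at I2  (common-e at J1 fixed by 3)
β4 stroke at I3  (0-jn J1 has e-setter on 3)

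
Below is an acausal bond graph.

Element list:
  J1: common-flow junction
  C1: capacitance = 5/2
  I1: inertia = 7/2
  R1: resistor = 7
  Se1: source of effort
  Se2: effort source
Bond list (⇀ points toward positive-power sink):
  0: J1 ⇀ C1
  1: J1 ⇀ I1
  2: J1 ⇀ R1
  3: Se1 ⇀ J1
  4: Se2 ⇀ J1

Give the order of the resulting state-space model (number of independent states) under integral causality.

2  (C1, I1 all integral)

b3 →J1  (source Se1 imposes e)
b4 →J1  (source Se2 imposes e)
b0 →J1  (C1 integral (e out))
b1 →I1  (prefer integral on I1)
b2 →J1  (1-jn J1 has f-setter on 1)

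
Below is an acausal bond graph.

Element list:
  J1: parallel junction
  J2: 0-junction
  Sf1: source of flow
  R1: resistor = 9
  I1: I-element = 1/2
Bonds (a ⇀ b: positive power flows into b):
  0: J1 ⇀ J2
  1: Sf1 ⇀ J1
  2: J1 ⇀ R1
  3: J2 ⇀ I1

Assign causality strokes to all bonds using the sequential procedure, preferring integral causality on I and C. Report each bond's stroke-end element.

bond 1 →Sf1  (source Sf1 imposes f)
bond 3 →I1  (prefer integral on I1)
bond 0 →J2  (J2 needs exactly one e-in)
bond 2 →J1  (J1: last free bond brings effort in)

b0 stroke→J2
b1 stroke→Sf1
b2 stroke→J1
b3 stroke→I1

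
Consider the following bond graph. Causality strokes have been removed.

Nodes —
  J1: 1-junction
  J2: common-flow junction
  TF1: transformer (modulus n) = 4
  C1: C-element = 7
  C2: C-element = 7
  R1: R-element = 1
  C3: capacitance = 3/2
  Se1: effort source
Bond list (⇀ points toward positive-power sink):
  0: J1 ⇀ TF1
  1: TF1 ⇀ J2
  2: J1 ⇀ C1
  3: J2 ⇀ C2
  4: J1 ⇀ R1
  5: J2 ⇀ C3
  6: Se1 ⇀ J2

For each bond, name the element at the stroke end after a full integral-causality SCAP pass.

β0 →J1
β1 →TF1
β2 →J1
β3 →J2
β4 →R1
β5 →J2
β6 →J2

bond 6 |J2  (Se1: effort source, stroke at far end)
bond 2 |J1  (prefer integral on C1)
bond 3 |J2  (C2 outputs effort q/C2)
bond 5 |J2  (C3: C, integral causality)
bond 1 |TF1  (J2: last free bond brings flow in)
bond 0 |J1  (TF1 one-in-one-out from 1)
bond 4 |R1  (J1: last free bond brings flow in)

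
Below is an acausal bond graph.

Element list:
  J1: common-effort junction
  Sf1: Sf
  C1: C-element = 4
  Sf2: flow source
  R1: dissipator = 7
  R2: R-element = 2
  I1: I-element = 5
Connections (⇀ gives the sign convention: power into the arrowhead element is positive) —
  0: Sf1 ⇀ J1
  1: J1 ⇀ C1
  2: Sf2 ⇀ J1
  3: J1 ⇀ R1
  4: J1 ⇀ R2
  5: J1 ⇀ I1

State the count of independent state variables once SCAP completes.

2  (C1, I1 all integral)

#0 stroke at Sf1  (Sf1 (Sf) sets flow on bond)
#2 stroke at Sf2  (source Sf2 imposes f)
#1 stroke at J1  (C1 integral (e out))
#3 stroke at R1  (common-e at J1 fixed by 1)
#4 stroke at R2  (common-e at J1 fixed by 1)
#5 stroke at I1  (common-e at J1 fixed by 1)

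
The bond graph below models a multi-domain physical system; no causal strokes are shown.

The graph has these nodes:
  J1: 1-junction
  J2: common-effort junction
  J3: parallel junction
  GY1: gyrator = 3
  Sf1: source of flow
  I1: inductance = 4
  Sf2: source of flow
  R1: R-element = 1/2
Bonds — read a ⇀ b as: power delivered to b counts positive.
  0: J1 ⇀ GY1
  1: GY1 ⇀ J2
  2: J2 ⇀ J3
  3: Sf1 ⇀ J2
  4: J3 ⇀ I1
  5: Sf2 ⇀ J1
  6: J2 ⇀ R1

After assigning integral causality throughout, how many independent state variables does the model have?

1  (I1 all integral)

bond 3 stroke at Sf1  (source Sf1 imposes f)
bond 5 stroke at Sf2  (Sf2 (Sf) sets flow on bond)
bond 0 stroke at J1  (J1: bond 5 brought flow, rest push out)
bond 1 stroke at J2  (through GY1, causality inverts; strokes same side of GY1)
bond 2 stroke at J3  (common-e at J2 fixed by 1)
bond 6 stroke at R1  (J2 effort already set via bond 1)
bond 4 stroke at I1  (common-e at J3 fixed by 2)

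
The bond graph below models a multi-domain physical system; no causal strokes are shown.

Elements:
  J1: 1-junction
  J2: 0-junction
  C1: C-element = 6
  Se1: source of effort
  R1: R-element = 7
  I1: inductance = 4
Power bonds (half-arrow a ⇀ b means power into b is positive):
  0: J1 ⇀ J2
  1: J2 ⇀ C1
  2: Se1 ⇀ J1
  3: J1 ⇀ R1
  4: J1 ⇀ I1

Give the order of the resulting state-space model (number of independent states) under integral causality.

bond 2 stroke→J1  (Se1 fixes effort; stroke away)
bond 1 stroke→J2  (C1 integral (e out))
bond 0 stroke→J1  (0-jn J2 has e-setter on 1)
bond 4 stroke→I1  (prefer integral on I1)
bond 3 stroke→J1  (1-jn J1 has f-setter on 4)

2  (C1, I1 all integral)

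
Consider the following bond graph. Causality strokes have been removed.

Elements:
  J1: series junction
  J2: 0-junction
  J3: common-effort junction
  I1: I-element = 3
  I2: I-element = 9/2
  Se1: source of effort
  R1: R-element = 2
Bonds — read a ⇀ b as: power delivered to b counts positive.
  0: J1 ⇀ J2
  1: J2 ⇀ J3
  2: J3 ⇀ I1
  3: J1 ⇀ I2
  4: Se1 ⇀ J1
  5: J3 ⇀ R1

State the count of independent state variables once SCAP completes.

2  (I1, I2 all integral)

#4 stroke→J1  (source Se1 imposes e)
#2 stroke→I1  (prefer integral on I1)
#3 stroke→I2  (I2: I, integral causality)
#0 stroke→J1  (common-f at J1 fixed by 3)
#1 stroke→J2  (only one effort-in slot at J2)
#5 stroke→J3  (only one effort-in slot at J3)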